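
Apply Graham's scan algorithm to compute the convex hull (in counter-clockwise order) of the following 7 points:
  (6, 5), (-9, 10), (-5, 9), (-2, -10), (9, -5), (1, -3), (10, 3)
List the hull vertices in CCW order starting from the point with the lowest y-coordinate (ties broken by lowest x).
Hull (CCW) = [(-2, -10), (9, -5), (10, 3), (6, 5), (-5, 9), (-9, 10)]

Graham scan procedure:
  1. Find the pivot p₀ = point with lowest y (tie → lowest x): (-2, -10).
  2. Sort the remaining points by polar angle around p₀.
  3. Walk through sorted points, maintaining a stack; pop the top while the last three entries make a non-left turn (cross product ≤ 0).
  4. Final stack is the convex hull in CCW order: (-2, -10), (9, -5), (10, 3), (6, 5), (-5, 9), (-9, 10).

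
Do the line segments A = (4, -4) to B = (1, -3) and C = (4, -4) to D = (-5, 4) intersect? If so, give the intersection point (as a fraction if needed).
Yes; intersection at (4, -4) (t = 0 on AB, s = 0 on CD)

Parametrize AB as A + t(B − A) = (4 + -3 t, -4 + 1 t) and CD as C + s(D − C) = (4 + -9 s, -4 + 8 s). Solve the linear system for (t, s). Determinant = 15 ≠ 0, so a unique intersection of the containing lines exists. Solution: t = 0, s = 0 — both in [0, 1], so the segments cross. Intersection point: (4, -4).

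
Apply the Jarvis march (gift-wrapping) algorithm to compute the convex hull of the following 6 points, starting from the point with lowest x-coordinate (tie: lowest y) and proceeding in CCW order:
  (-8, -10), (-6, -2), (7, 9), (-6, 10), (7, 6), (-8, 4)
Hull (CCW) = [(-8, -10), (7, 6), (7, 9), (-6, 10), (-8, 4)]

Jarvis march: at each step, from the current hull vertex p, select the next vertex q as the point such that every other point lies strictly to the left of (or on) the directed line p → q. (Equivalently: for every other point r, the cross product (q − p) × (r − p) ≥ 0.)
Starting point (lowest x, tie lowest y): (-8, -10). Wrap until returning to start. Resulting hull: (-8, -10), (7, 6), (7, 9), (-6, 10), (-8, 4).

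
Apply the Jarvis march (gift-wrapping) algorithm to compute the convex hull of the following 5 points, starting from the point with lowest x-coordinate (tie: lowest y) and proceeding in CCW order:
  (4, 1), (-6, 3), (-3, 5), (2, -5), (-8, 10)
Hull (CCW) = [(-8, 10), (-6, 3), (2, -5), (4, 1)]

Jarvis march: at each step, from the current hull vertex p, select the next vertex q as the point such that every other point lies strictly to the left of (or on) the directed line p → q. (Equivalently: for every other point r, the cross product (q − p) × (r − p) ≥ 0.)
Starting point (lowest x, tie lowest y): (-8, 10). Wrap until returning to start. Resulting hull: (-8, 10), (-6, 3), (2, -5), (4, 1).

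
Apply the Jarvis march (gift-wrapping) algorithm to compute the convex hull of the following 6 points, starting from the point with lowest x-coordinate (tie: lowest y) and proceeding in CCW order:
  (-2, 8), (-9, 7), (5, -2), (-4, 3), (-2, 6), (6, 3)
Hull (CCW) = [(-9, 7), (-4, 3), (5, -2), (6, 3), (-2, 8)]

Jarvis march: at each step, from the current hull vertex p, select the next vertex q as the point such that every other point lies strictly to the left of (or on) the directed line p → q. (Equivalently: for every other point r, the cross product (q − p) × (r − p) ≥ 0.)
Starting point (lowest x, tie lowest y): (-9, 7). Wrap until returning to start. Resulting hull: (-9, 7), (-4, 3), (5, -2), (6, 3), (-2, 8).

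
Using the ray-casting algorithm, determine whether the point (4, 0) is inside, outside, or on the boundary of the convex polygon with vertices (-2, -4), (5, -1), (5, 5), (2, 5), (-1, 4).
The point (4, 0) lies strictly inside the polygon

Cast a horizontal ray to the right from the query point and count how many polygon edges it crosses (each edge strictly once or zero times, handled with the usual half-open convention). 
Parity of crossings → odd ⇒ inside.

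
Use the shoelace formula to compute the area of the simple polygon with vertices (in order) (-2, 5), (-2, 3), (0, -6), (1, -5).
Area = 17/2

Shoelace formula: Area = (1/2) |Σ_i (x_i · y_{i+1} − x_{i+1} · y_i)| (indices mod n). Compute each cross term:
  (-2)(3) − (-2)(5) = 4
  (-2)(-6) − (0)(3) = 12
  (0)(-5) − (1)(-6) = 6
  (1)(5) − (-2)(-5) = -5
Sum = 17, so (signed) Area = 17/2 = 17/2, |Area| = 17/2.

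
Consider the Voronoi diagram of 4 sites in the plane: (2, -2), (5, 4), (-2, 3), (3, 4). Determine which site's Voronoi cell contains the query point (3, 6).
Nearest site = (3, 4)

The Voronoi cell of site s contains exactly those query points closer to s than to any other site. Compute squared distances from q = (3, 6) to each site:
  (3 − 3)² + (4 − 6)² = 4
  (5 − 3)² + (4 − 6)² = 8
  (-2 − 3)² + (3 − 6)² = 34
  (2 − 3)² + (-2 − 6)² = 65
Minimum is attained by (3, 4), so q lies in its Voronoi cell.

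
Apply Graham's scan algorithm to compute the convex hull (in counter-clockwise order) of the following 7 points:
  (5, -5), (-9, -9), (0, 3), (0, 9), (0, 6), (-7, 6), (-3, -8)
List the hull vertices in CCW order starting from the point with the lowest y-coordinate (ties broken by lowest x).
Hull (CCW) = [(-9, -9), (-3, -8), (5, -5), (0, 9), (-7, 6)]

Graham scan procedure:
  1. Find the pivot p₀ = point with lowest y (tie → lowest x): (-9, -9).
  2. Sort the remaining points by polar angle around p₀.
  3. Walk through sorted points, maintaining a stack; pop the top while the last three entries make a non-left turn (cross product ≤ 0).
  4. Final stack is the convex hull in CCW order: (-9, -9), (-3, -8), (5, -5), (0, 9), (-7, 6).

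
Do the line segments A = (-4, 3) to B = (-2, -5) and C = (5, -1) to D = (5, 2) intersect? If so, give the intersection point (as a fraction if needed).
No (intersection of containing lines falls outside at least one segment)

Parametrize and solve: t = 9/2, s = -32/3. At least one of these is outside [0, 1], so the segments do not intersect.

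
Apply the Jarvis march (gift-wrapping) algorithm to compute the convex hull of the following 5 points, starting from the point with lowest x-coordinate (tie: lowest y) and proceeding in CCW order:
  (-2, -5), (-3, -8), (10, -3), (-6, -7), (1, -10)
Hull (CCW) = [(-6, -7), (1, -10), (10, -3), (-2, -5)]

Jarvis march: at each step, from the current hull vertex p, select the next vertex q as the point such that every other point lies strictly to the left of (or on) the directed line p → q. (Equivalently: for every other point r, the cross product (q − p) × (r − p) ≥ 0.)
Starting point (lowest x, tie lowest y): (-6, -7). Wrap until returning to start. Resulting hull: (-6, -7), (1, -10), (10, -3), (-2, -5).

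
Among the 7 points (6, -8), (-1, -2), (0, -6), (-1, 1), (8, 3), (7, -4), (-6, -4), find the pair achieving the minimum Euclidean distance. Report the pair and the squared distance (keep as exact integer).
Pair = ((-1, -2), (-1, 1)); squared distance = 9

Compute all C(7, 2) = 21 pairwise squared distances (x_i − x_j)² + (y_i − y_j)². The minimum is 9, attained by the pair ((-1, -2), (-1, 1)).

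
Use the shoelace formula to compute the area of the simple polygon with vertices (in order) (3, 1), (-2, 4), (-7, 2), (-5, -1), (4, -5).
Area = 103/2

Shoelace formula: Area = (1/2) |Σ_i (x_i · y_{i+1} − x_{i+1} · y_i)| (indices mod n). Compute each cross term:
  (3)(4) − (-2)(1) = 14
  (-2)(2) − (-7)(4) = 24
  (-7)(-1) − (-5)(2) = 17
  (-5)(-5) − (4)(-1) = 29
  (4)(1) − (3)(-5) = 19
Sum = 103, so (signed) Area = 103/2 = 103/2, |Area| = 103/2.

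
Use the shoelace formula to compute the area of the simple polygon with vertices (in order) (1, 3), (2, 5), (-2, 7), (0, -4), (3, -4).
Area = 28

Shoelace formula: Area = (1/2) |Σ_i (x_i · y_{i+1} − x_{i+1} · y_i)| (indices mod n). Compute each cross term:
  (1)(5) − (2)(3) = -1
  (2)(7) − (-2)(5) = 24
  (-2)(-4) − (0)(7) = 8
  (0)(-4) − (3)(-4) = 12
  (3)(3) − (1)(-4) = 13
Sum = 56, so (signed) Area = 56/2 = 28, |Area| = 28.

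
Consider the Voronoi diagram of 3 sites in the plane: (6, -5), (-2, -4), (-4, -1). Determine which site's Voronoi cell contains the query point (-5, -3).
Nearest site = (-4, -1)

The Voronoi cell of site s contains exactly those query points closer to s than to any other site. Compute squared distances from q = (-5, -3) to each site:
  (-4 − -5)² + (-1 − -3)² = 5
  (-2 − -5)² + (-4 − -3)² = 10
  (6 − -5)² + (-5 − -3)² = 125
Minimum is attained by (-4, -1), so q lies in its Voronoi cell.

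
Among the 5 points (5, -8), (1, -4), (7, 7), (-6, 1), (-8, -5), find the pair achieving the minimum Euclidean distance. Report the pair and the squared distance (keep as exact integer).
Pair = ((5, -8), (1, -4)); squared distance = 32

Compute all C(5, 2) = 10 pairwise squared distances (x_i − x_j)² + (y_i − y_j)². The minimum is 32, attained by the pair ((5, -8), (1, -4)).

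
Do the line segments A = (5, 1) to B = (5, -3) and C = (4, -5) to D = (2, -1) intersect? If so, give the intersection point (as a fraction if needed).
No (intersection of containing lines falls outside at least one segment)

Parametrize and solve: t = 2, s = -1/2. At least one of these is outside [0, 1], so the segments do not intersect.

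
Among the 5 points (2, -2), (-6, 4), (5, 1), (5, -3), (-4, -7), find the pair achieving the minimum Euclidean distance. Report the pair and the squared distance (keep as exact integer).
Pair = ((2, -2), (5, -3)); squared distance = 10

Compute all C(5, 2) = 10 pairwise squared distances (x_i − x_j)² + (y_i − y_j)². The minimum is 10, attained by the pair ((2, -2), (5, -3)).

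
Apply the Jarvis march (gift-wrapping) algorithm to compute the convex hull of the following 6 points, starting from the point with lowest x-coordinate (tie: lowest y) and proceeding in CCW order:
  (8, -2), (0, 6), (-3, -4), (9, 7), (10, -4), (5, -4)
Hull (CCW) = [(-3, -4), (10, -4), (9, 7), (0, 6)]

Jarvis march: at each step, from the current hull vertex p, select the next vertex q as the point such that every other point lies strictly to the left of (or on) the directed line p → q. (Equivalently: for every other point r, the cross product (q − p) × (r − p) ≥ 0.)
Starting point (lowest x, tie lowest y): (-3, -4). Wrap until returning to start. Resulting hull: (-3, -4), (10, -4), (9, 7), (0, 6).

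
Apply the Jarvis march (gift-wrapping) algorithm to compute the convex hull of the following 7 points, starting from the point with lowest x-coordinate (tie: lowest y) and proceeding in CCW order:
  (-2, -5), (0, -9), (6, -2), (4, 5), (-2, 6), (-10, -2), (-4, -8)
Hull (CCW) = [(-10, -2), (-4, -8), (0, -9), (6, -2), (4, 5), (-2, 6)]

Jarvis march: at each step, from the current hull vertex p, select the next vertex q as the point such that every other point lies strictly to the left of (or on) the directed line p → q. (Equivalently: for every other point r, the cross product (q − p) × (r − p) ≥ 0.)
Starting point (lowest x, tie lowest y): (-10, -2). Wrap until returning to start. Resulting hull: (-10, -2), (-4, -8), (0, -9), (6, -2), (4, 5), (-2, 6).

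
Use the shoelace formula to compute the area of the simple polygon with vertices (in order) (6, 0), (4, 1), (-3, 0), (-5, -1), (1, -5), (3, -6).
Area = 83/2

Shoelace formula: Area = (1/2) |Σ_i (x_i · y_{i+1} − x_{i+1} · y_i)| (indices mod n). Compute each cross term:
  (6)(1) − (4)(0) = 6
  (4)(0) − (-3)(1) = 3
  (-3)(-1) − (-5)(0) = 3
  (-5)(-5) − (1)(-1) = 26
  (1)(-6) − (3)(-5) = 9
  (3)(0) − (6)(-6) = 36
Sum = 83, so (signed) Area = 83/2 = 83/2, |Area| = 83/2.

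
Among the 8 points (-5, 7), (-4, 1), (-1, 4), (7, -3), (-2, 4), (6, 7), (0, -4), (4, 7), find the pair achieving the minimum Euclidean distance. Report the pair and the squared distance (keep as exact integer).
Pair = ((-1, 4), (-2, 4)); squared distance = 1

Compute all C(8, 2) = 28 pairwise squared distances (x_i − x_j)² + (y_i − y_j)². The minimum is 1, attained by the pair ((-1, 4), (-2, 4)).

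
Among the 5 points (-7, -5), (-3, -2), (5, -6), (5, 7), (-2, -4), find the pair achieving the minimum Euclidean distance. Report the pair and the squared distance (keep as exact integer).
Pair = ((-3, -2), (-2, -4)); squared distance = 5

Compute all C(5, 2) = 10 pairwise squared distances (x_i − x_j)² + (y_i − y_j)². The minimum is 5, attained by the pair ((-3, -2), (-2, -4)).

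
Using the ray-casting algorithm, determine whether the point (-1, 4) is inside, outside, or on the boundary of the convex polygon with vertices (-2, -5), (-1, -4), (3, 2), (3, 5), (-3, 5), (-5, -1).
The point (-1, 4) lies strictly inside the polygon

Cast a horizontal ray to the right from the query point and count how many polygon edges it crosses (each edge strictly once or zero times, handled with the usual half-open convention). 
Parity of crossings → odd ⇒ inside.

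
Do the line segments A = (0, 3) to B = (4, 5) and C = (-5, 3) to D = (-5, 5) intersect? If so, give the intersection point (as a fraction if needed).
No (intersection of containing lines falls outside at least one segment)

Parametrize and solve: t = -5/4, s = -5/4. At least one of these is outside [0, 1], so the segments do not intersect.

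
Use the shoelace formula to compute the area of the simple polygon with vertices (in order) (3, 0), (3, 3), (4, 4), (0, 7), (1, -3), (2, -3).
Area = 21

Shoelace formula: Area = (1/2) |Σ_i (x_i · y_{i+1} − x_{i+1} · y_i)| (indices mod n). Compute each cross term:
  (3)(3) − (3)(0) = 9
  (3)(4) − (4)(3) = 0
  (4)(7) − (0)(4) = 28
  (0)(-3) − (1)(7) = -7
  (1)(-3) − (2)(-3) = 3
  (2)(0) − (3)(-3) = 9
Sum = 42, so (signed) Area = 42/2 = 21, |Area| = 21.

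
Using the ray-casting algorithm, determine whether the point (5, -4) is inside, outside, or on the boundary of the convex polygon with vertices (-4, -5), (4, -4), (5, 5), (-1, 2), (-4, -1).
The point (5, -4) lies strictly outside the polygon

Cast a horizontal ray to the right from the query point and count how many polygon edges it crosses (each edge strictly once or zero times, handled with the usual half-open convention). 
Parity of crossings → even ⇒ outside.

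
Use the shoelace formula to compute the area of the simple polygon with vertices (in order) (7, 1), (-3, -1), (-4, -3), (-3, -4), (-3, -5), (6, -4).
Area = 87/2

Shoelace formula: Area = (1/2) |Σ_i (x_i · y_{i+1} − x_{i+1} · y_i)| (indices mod n). Compute each cross term:
  (7)(-1) − (-3)(1) = -4
  (-3)(-3) − (-4)(-1) = 5
  (-4)(-4) − (-3)(-3) = 7
  (-3)(-5) − (-3)(-4) = 3
  (-3)(-4) − (6)(-5) = 42
  (6)(1) − (7)(-4) = 34
Sum = 87, so (signed) Area = 87/2 = 87/2, |Area| = 87/2.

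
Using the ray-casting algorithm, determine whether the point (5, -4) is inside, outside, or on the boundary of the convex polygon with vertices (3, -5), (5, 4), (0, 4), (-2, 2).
The point (5, -4) lies strictly outside the polygon

Cast a horizontal ray to the right from the query point and count how many polygon edges it crosses (each edge strictly once or zero times, handled with the usual half-open convention). 
Parity of crossings → even ⇒ outside.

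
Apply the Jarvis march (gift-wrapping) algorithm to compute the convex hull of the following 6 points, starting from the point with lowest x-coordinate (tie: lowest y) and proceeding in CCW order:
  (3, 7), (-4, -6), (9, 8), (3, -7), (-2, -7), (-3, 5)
Hull (CCW) = [(-4, -6), (-2, -7), (3, -7), (9, 8), (3, 7), (-3, 5)]

Jarvis march: at each step, from the current hull vertex p, select the next vertex q as the point such that every other point lies strictly to the left of (or on) the directed line p → q. (Equivalently: for every other point r, the cross product (q − p) × (r − p) ≥ 0.)
Starting point (lowest x, tie lowest y): (-4, -6). Wrap until returning to start. Resulting hull: (-4, -6), (-2, -7), (3, -7), (9, 8), (3, 7), (-3, 5).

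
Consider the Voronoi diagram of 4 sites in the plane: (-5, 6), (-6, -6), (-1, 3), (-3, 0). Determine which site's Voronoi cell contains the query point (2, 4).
Nearest site = (-1, 3)

The Voronoi cell of site s contains exactly those query points closer to s than to any other site. Compute squared distances from q = (2, 4) to each site:
  (-1 − 2)² + (3 − 4)² = 10
  (-3 − 2)² + (0 − 4)² = 41
  (-5 − 2)² + (6 − 4)² = 53
  (-6 − 2)² + (-6 − 4)² = 164
Minimum is attained by (-1, 3), so q lies in its Voronoi cell.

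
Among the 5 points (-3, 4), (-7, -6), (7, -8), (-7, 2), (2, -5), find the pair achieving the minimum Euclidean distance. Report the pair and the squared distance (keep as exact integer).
Pair = ((-3, 4), (-7, 2)); squared distance = 20

Compute all C(5, 2) = 10 pairwise squared distances (x_i − x_j)² + (y_i − y_j)². The minimum is 20, attained by the pair ((-3, 4), (-7, 2)).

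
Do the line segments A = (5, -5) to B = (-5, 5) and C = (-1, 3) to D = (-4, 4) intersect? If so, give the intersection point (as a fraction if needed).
Yes; intersection at (-4, 4) (t = 9/10 on AB, s = 1 on CD)

Parametrize AB as A + t(B − A) = (5 + -10 t, -5 + 10 t) and CD as C + s(D − C) = (-1 + -3 s, 3 + 1 s). Solve the linear system for (t, s). Determinant = -20 ≠ 0, so a unique intersection of the containing lines exists. Solution: t = 9/10, s = 1 — both in [0, 1], so the segments cross. Intersection point: (-4, 4).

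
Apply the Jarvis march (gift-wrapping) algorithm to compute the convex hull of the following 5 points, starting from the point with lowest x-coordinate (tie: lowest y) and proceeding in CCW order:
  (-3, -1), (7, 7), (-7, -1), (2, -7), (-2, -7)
Hull (CCW) = [(-7, -1), (-2, -7), (2, -7), (7, 7)]

Jarvis march: at each step, from the current hull vertex p, select the next vertex q as the point such that every other point lies strictly to the left of (or on) the directed line p → q. (Equivalently: for every other point r, the cross product (q − p) × (r − p) ≥ 0.)
Starting point (lowest x, tie lowest y): (-7, -1). Wrap until returning to start. Resulting hull: (-7, -1), (-2, -7), (2, -7), (7, 7).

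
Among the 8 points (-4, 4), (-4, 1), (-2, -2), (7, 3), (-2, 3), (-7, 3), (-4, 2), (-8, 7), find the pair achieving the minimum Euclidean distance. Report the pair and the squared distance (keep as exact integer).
Pair = ((-4, 1), (-4, 2)); squared distance = 1

Compute all C(8, 2) = 28 pairwise squared distances (x_i − x_j)² + (y_i − y_j)². The minimum is 1, attained by the pair ((-4, 1), (-4, 2)).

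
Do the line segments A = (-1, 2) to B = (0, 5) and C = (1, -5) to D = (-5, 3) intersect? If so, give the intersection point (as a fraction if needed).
No (intersection of containing lines falls outside at least one segment)

Parametrize and solve: t = -1, s = 1/2. At least one of these is outside [0, 1], so the segments do not intersect.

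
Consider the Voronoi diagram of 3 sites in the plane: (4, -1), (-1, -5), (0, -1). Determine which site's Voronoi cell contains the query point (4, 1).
Nearest site = (4, -1)

The Voronoi cell of site s contains exactly those query points closer to s than to any other site. Compute squared distances from q = (4, 1) to each site:
  (4 − 4)² + (-1 − 1)² = 4
  (0 − 4)² + (-1 − 1)² = 20
  (-1 − 4)² + (-5 − 1)² = 61
Minimum is attained by (4, -1), so q lies in its Voronoi cell.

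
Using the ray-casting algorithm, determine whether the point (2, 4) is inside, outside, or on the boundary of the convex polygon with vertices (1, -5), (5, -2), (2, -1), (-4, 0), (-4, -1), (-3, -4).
The point (2, 4) lies strictly outside the polygon

Cast a horizontal ray to the right from the query point and count how many polygon edges it crosses (each edge strictly once or zero times, handled with the usual half-open convention). 
Parity of crossings → even ⇒ outside.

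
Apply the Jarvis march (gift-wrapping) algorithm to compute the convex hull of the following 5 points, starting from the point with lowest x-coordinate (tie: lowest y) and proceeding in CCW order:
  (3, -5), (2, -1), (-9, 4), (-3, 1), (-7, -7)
Hull (CCW) = [(-9, 4), (-7, -7), (3, -5), (2, -1)]

Jarvis march: at each step, from the current hull vertex p, select the next vertex q as the point such that every other point lies strictly to the left of (or on) the directed line p → q. (Equivalently: for every other point r, the cross product (q − p) × (r − p) ≥ 0.)
Starting point (lowest x, tie lowest y): (-9, 4). Wrap until returning to start. Resulting hull: (-9, 4), (-7, -7), (3, -5), (2, -1).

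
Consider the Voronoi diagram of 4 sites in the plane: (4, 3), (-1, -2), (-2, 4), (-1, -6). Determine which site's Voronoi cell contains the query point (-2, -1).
Nearest site = (-1, -2)

The Voronoi cell of site s contains exactly those query points closer to s than to any other site. Compute squared distances from q = (-2, -1) to each site:
  (-1 − -2)² + (-2 − -1)² = 2
  (-2 − -2)² + (4 − -1)² = 25
  (-1 − -2)² + (-6 − -1)² = 26
  (4 − -2)² + (3 − -1)² = 52
Minimum is attained by (-1, -2), so q lies in its Voronoi cell.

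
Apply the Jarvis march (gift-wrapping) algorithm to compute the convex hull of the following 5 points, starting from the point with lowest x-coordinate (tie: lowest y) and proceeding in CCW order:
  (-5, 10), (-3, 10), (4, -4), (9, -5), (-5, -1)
Hull (CCW) = [(-5, -1), (4, -4), (9, -5), (-3, 10), (-5, 10)]

Jarvis march: at each step, from the current hull vertex p, select the next vertex q as the point such that every other point lies strictly to the left of (or on) the directed line p → q. (Equivalently: for every other point r, the cross product (q − p) × (r − p) ≥ 0.)
Starting point (lowest x, tie lowest y): (-5, -1). Wrap until returning to start. Resulting hull: (-5, -1), (4, -4), (9, -5), (-3, 10), (-5, 10).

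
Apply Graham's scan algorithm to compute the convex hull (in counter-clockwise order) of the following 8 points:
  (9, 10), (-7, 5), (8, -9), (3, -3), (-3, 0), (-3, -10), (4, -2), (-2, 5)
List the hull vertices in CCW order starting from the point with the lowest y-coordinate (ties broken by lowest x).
Hull (CCW) = [(-3, -10), (8, -9), (9, 10), (-7, 5)]

Graham scan procedure:
  1. Find the pivot p₀ = point with lowest y (tie → lowest x): (-3, -10).
  2. Sort the remaining points by polar angle around p₀.
  3. Walk through sorted points, maintaining a stack; pop the top while the last three entries make a non-left turn (cross product ≤ 0).
  4. Final stack is the convex hull in CCW order: (-3, -10), (8, -9), (9, 10), (-7, 5).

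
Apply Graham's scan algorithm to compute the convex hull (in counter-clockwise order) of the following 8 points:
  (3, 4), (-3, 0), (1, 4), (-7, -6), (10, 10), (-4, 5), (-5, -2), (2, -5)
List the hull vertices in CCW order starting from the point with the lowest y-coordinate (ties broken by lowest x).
Hull (CCW) = [(-7, -6), (2, -5), (10, 10), (-4, 5)]

Graham scan procedure:
  1. Find the pivot p₀ = point with lowest y (tie → lowest x): (-7, -6).
  2. Sort the remaining points by polar angle around p₀.
  3. Walk through sorted points, maintaining a stack; pop the top while the last three entries make a non-left turn (cross product ≤ 0).
  4. Final stack is the convex hull in CCW order: (-7, -6), (2, -5), (10, 10), (-4, 5).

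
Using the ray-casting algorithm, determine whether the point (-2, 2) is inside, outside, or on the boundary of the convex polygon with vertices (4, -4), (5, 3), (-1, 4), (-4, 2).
The point (-2, 2) lies strictly inside the polygon

Cast a horizontal ray to the right from the query point and count how many polygon edges it crosses (each edge strictly once or zero times, handled with the usual half-open convention). 
Parity of crossings → odd ⇒ inside.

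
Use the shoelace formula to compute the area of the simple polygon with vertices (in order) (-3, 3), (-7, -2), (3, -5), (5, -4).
Area = 42

Shoelace formula: Area = (1/2) |Σ_i (x_i · y_{i+1} − x_{i+1} · y_i)| (indices mod n). Compute each cross term:
  (-3)(-2) − (-7)(3) = 27
  (-7)(-5) − (3)(-2) = 41
  (3)(-4) − (5)(-5) = 13
  (5)(3) − (-3)(-4) = 3
Sum = 84, so (signed) Area = 84/2 = 42, |Area| = 42.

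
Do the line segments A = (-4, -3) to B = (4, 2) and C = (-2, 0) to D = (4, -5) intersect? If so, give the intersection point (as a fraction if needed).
Yes; intersection at (-4/5, -1) (t = 2/5 on AB, s = 1/5 on CD)

Parametrize AB as A + t(B − A) = (-4 + 8 t, -3 + 5 t) and CD as C + s(D − C) = (-2 + 6 s, 0 + -5 s). Solve the linear system for (t, s). Determinant = 70 ≠ 0, so a unique intersection of the containing lines exists. Solution: t = 2/5, s = 1/5 — both in [0, 1], so the segments cross. Intersection point: (-4/5, -1).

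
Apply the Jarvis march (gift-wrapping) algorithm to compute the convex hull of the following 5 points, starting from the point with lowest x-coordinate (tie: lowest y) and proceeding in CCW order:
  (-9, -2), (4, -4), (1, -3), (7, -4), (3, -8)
Hull (CCW) = [(-9, -2), (3, -8), (7, -4), (1, -3)]

Jarvis march: at each step, from the current hull vertex p, select the next vertex q as the point such that every other point lies strictly to the left of (or on) the directed line p → q. (Equivalently: for every other point r, the cross product (q − p) × (r − p) ≥ 0.)
Starting point (lowest x, tie lowest y): (-9, -2). Wrap until returning to start. Resulting hull: (-9, -2), (3, -8), (7, -4), (1, -3).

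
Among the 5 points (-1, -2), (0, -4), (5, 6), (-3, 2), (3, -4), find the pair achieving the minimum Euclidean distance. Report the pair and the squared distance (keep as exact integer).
Pair = ((-1, -2), (0, -4)); squared distance = 5

Compute all C(5, 2) = 10 pairwise squared distances (x_i − x_j)² + (y_i − y_j)². The minimum is 5, attained by the pair ((-1, -2), (0, -4)).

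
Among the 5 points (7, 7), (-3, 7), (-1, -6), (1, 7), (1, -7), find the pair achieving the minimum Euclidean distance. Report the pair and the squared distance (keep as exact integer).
Pair = ((-1, -6), (1, -7)); squared distance = 5

Compute all C(5, 2) = 10 pairwise squared distances (x_i − x_j)² + (y_i − y_j)². The minimum is 5, attained by the pair ((-1, -6), (1, -7)).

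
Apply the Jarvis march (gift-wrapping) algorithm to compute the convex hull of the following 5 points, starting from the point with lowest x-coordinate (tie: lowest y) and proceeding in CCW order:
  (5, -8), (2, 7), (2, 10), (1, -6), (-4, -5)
Hull (CCW) = [(-4, -5), (5, -8), (2, 10)]

Jarvis march: at each step, from the current hull vertex p, select the next vertex q as the point such that every other point lies strictly to the left of (or on) the directed line p → q. (Equivalently: for every other point r, the cross product (q − p) × (r − p) ≥ 0.)
Starting point (lowest x, tie lowest y): (-4, -5). Wrap until returning to start. Resulting hull: (-4, -5), (5, -8), (2, 10).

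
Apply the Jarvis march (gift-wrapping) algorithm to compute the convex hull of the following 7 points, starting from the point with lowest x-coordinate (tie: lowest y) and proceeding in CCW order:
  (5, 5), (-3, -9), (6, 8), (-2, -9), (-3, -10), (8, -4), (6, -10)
Hull (CCW) = [(-3, -10), (6, -10), (8, -4), (6, 8), (-3, -9)]

Jarvis march: at each step, from the current hull vertex p, select the next vertex q as the point such that every other point lies strictly to the left of (or on) the directed line p → q. (Equivalently: for every other point r, the cross product (q − p) × (r − p) ≥ 0.)
Starting point (lowest x, tie lowest y): (-3, -10). Wrap until returning to start. Resulting hull: (-3, -10), (6, -10), (8, -4), (6, 8), (-3, -9).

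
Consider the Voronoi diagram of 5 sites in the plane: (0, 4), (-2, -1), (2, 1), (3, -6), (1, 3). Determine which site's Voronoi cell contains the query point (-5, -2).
Nearest site = (-2, -1)

The Voronoi cell of site s contains exactly those query points closer to s than to any other site. Compute squared distances from q = (-5, -2) to each site:
  (-2 − -5)² + (-1 − -2)² = 10
  (2 − -5)² + (1 − -2)² = 58
  (0 − -5)² + (4 − -2)² = 61
  (1 − -5)² + (3 − -2)² = 61
  (3 − -5)² + (-6 − -2)² = 80
Minimum is attained by (-2, -1), so q lies in its Voronoi cell.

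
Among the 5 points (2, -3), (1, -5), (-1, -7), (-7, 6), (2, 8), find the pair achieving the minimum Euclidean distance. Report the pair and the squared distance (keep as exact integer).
Pair = ((2, -3), (1, -5)); squared distance = 5

Compute all C(5, 2) = 10 pairwise squared distances (x_i − x_j)² + (y_i − y_j)². The minimum is 5, attained by the pair ((2, -3), (1, -5)).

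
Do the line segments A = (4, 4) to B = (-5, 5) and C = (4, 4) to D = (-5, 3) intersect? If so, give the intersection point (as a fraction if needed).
Yes; intersection at (4, 4) (t = 0 on AB, s = 0 on CD)

Parametrize AB as A + t(B − A) = (4 + -9 t, 4 + 1 t) and CD as C + s(D − C) = (4 + -9 s, 4 + -1 s). Solve the linear system for (t, s). Determinant = -18 ≠ 0, so a unique intersection of the containing lines exists. Solution: t = 0, s = 0 — both in [0, 1], so the segments cross. Intersection point: (4, 4).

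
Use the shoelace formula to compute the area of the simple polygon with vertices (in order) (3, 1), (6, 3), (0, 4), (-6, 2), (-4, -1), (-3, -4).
Area = 87/2

Shoelace formula: Area = (1/2) |Σ_i (x_i · y_{i+1} − x_{i+1} · y_i)| (indices mod n). Compute each cross term:
  (3)(3) − (6)(1) = 3
  (6)(4) − (0)(3) = 24
  (0)(2) − (-6)(4) = 24
  (-6)(-1) − (-4)(2) = 14
  (-4)(-4) − (-3)(-1) = 13
  (-3)(1) − (3)(-4) = 9
Sum = 87, so (signed) Area = 87/2 = 87/2, |Area| = 87/2.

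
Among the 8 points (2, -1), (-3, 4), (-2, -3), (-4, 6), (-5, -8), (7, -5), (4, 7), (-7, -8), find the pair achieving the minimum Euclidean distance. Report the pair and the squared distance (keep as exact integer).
Pair = ((-5, -8), (-7, -8)); squared distance = 4

Compute all C(8, 2) = 28 pairwise squared distances (x_i − x_j)² + (y_i − y_j)². The minimum is 4, attained by the pair ((-5, -8), (-7, -8)).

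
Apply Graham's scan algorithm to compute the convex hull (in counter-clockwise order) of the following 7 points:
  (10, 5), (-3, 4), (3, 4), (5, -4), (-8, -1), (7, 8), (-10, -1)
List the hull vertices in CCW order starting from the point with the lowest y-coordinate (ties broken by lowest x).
Hull (CCW) = [(5, -4), (10, 5), (7, 8), (-3, 4), (-10, -1)]

Graham scan procedure:
  1. Find the pivot p₀ = point with lowest y (tie → lowest x): (5, -4).
  2. Sort the remaining points by polar angle around p₀.
  3. Walk through sorted points, maintaining a stack; pop the top while the last three entries make a non-left turn (cross product ≤ 0).
  4. Final stack is the convex hull in CCW order: (5, -4), (10, 5), (7, 8), (-3, 4), (-10, -1).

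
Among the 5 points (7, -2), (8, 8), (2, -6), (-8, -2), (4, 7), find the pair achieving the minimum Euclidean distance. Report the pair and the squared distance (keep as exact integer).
Pair = ((8, 8), (4, 7)); squared distance = 17

Compute all C(5, 2) = 10 pairwise squared distances (x_i − x_j)² + (y_i − y_j)². The minimum is 17, attained by the pair ((8, 8), (4, 7)).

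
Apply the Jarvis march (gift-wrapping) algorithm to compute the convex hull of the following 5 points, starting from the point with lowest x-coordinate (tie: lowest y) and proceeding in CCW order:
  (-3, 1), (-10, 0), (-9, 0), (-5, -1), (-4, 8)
Hull (CCW) = [(-10, 0), (-5, -1), (-3, 1), (-4, 8)]

Jarvis march: at each step, from the current hull vertex p, select the next vertex q as the point such that every other point lies strictly to the left of (or on) the directed line p → q. (Equivalently: for every other point r, the cross product (q − p) × (r − p) ≥ 0.)
Starting point (lowest x, tie lowest y): (-10, 0). Wrap until returning to start. Resulting hull: (-10, 0), (-5, -1), (-3, 1), (-4, 8).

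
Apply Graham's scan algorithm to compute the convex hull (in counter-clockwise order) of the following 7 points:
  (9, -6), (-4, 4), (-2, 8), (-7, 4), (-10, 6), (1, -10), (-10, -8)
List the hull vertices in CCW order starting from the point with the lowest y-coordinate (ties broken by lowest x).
Hull (CCW) = [(1, -10), (9, -6), (-2, 8), (-10, 6), (-10, -8)]

Graham scan procedure:
  1. Find the pivot p₀ = point with lowest y (tie → lowest x): (1, -10).
  2. Sort the remaining points by polar angle around p₀.
  3. Walk through sorted points, maintaining a stack; pop the top while the last three entries make a non-left turn (cross product ≤ 0).
  4. Final stack is the convex hull in CCW order: (1, -10), (9, -6), (-2, 8), (-10, 6), (-10, -8).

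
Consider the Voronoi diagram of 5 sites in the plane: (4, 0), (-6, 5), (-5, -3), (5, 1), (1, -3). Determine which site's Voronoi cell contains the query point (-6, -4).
Nearest site = (-5, -3)

The Voronoi cell of site s contains exactly those query points closer to s than to any other site. Compute squared distances from q = (-6, -4) to each site:
  (-5 − -6)² + (-3 − -4)² = 2
  (1 − -6)² + (-3 − -4)² = 50
  (-6 − -6)² + (5 − -4)² = 81
  (4 − -6)² + (0 − -4)² = 116
  (5 − -6)² + (1 − -4)² = 146
Minimum is attained by (-5, -3), so q lies in its Voronoi cell.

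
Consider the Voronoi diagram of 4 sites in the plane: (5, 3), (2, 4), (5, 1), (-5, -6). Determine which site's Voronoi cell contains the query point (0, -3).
Nearest site = (-5, -6)

The Voronoi cell of site s contains exactly those query points closer to s than to any other site. Compute squared distances from q = (0, -3) to each site:
  (-5 − 0)² + (-6 − -3)² = 34
  (5 − 0)² + (1 − -3)² = 41
  (2 − 0)² + (4 − -3)² = 53
  (5 − 0)² + (3 − -3)² = 61
Minimum is attained by (-5, -6), so q lies in its Voronoi cell.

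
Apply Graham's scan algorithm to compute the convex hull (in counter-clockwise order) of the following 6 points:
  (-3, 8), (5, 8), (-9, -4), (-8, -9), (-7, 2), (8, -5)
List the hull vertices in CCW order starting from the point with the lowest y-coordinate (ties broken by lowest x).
Hull (CCW) = [(-8, -9), (8, -5), (5, 8), (-3, 8), (-7, 2), (-9, -4)]

Graham scan procedure:
  1. Find the pivot p₀ = point with lowest y (tie → lowest x): (-8, -9).
  2. Sort the remaining points by polar angle around p₀.
  3. Walk through sorted points, maintaining a stack; pop the top while the last three entries make a non-left turn (cross product ≤ 0).
  4. Final stack is the convex hull in CCW order: (-8, -9), (8, -5), (5, 8), (-3, 8), (-7, 2), (-9, -4).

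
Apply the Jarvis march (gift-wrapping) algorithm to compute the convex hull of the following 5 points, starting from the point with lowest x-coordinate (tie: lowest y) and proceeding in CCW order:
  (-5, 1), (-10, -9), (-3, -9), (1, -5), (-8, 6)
Hull (CCW) = [(-10, -9), (-3, -9), (1, -5), (-8, 6)]

Jarvis march: at each step, from the current hull vertex p, select the next vertex q as the point such that every other point lies strictly to the left of (or on) the directed line p → q. (Equivalently: for every other point r, the cross product (q − p) × (r − p) ≥ 0.)
Starting point (lowest x, tie lowest y): (-10, -9). Wrap until returning to start. Resulting hull: (-10, -9), (-3, -9), (1, -5), (-8, 6).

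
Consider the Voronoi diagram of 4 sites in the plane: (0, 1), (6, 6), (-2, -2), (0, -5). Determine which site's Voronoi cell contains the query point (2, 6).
Nearest site = (6, 6)

The Voronoi cell of site s contains exactly those query points closer to s than to any other site. Compute squared distances from q = (2, 6) to each site:
  (6 − 2)² + (6 − 6)² = 16
  (0 − 2)² + (1 − 6)² = 29
  (-2 − 2)² + (-2 − 6)² = 80
  (0 − 2)² + (-5 − 6)² = 125
Minimum is attained by (6, 6), so q lies in its Voronoi cell.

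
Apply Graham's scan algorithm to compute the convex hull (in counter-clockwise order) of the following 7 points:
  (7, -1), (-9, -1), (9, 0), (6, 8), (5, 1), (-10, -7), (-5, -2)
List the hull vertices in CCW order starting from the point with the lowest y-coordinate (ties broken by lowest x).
Hull (CCW) = [(-10, -7), (7, -1), (9, 0), (6, 8), (-9, -1)]

Graham scan procedure:
  1. Find the pivot p₀ = point with lowest y (tie → lowest x): (-10, -7).
  2. Sort the remaining points by polar angle around p₀.
  3. Walk through sorted points, maintaining a stack; pop the top while the last three entries make a non-left turn (cross product ≤ 0).
  4. Final stack is the convex hull in CCW order: (-10, -7), (7, -1), (9, 0), (6, 8), (-9, -1).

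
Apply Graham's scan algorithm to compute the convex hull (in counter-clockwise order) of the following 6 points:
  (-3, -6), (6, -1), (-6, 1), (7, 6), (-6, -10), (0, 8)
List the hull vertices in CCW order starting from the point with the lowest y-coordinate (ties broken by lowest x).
Hull (CCW) = [(-6, -10), (6, -1), (7, 6), (0, 8), (-6, 1)]

Graham scan procedure:
  1. Find the pivot p₀ = point with lowest y (tie → lowest x): (-6, -10).
  2. Sort the remaining points by polar angle around p₀.
  3. Walk through sorted points, maintaining a stack; pop the top while the last three entries make a non-left turn (cross product ≤ 0).
  4. Final stack is the convex hull in CCW order: (-6, -10), (6, -1), (7, 6), (0, 8), (-6, 1).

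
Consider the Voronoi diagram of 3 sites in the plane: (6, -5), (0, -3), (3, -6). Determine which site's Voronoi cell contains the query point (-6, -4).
Nearest site = (0, -3)

The Voronoi cell of site s contains exactly those query points closer to s than to any other site. Compute squared distances from q = (-6, -4) to each site:
  (0 − -6)² + (-3 − -4)² = 37
  (3 − -6)² + (-6 − -4)² = 85
  (6 − -6)² + (-5 − -4)² = 145
Minimum is attained by (0, -3), so q lies in its Voronoi cell.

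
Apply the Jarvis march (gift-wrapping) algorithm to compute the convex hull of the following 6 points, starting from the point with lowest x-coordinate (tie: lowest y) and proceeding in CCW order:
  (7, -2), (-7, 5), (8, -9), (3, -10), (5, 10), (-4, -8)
Hull (CCW) = [(-7, 5), (-4, -8), (3, -10), (8, -9), (7, -2), (5, 10)]

Jarvis march: at each step, from the current hull vertex p, select the next vertex q as the point such that every other point lies strictly to the left of (or on) the directed line p → q. (Equivalently: for every other point r, the cross product (q − p) × (r − p) ≥ 0.)
Starting point (lowest x, tie lowest y): (-7, 5). Wrap until returning to start. Resulting hull: (-7, 5), (-4, -8), (3, -10), (8, -9), (7, -2), (5, 10).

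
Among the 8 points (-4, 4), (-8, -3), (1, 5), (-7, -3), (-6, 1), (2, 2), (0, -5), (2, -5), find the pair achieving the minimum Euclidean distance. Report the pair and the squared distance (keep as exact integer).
Pair = ((-8, -3), (-7, -3)); squared distance = 1

Compute all C(8, 2) = 28 pairwise squared distances (x_i − x_j)² + (y_i − y_j)². The minimum is 1, attained by the pair ((-8, -3), (-7, -3)).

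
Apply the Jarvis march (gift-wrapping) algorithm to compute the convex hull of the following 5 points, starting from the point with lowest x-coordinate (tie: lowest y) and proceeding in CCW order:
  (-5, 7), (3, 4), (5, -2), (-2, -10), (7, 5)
Hull (CCW) = [(-5, 7), (-2, -10), (5, -2), (7, 5)]

Jarvis march: at each step, from the current hull vertex p, select the next vertex q as the point such that every other point lies strictly to the left of (or on) the directed line p → q. (Equivalently: for every other point r, the cross product (q − p) × (r − p) ≥ 0.)
Starting point (lowest x, tie lowest y): (-5, 7). Wrap until returning to start. Resulting hull: (-5, 7), (-2, -10), (5, -2), (7, 5).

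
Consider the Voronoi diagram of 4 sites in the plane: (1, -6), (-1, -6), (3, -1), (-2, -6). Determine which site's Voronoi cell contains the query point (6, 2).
Nearest site = (3, -1)

The Voronoi cell of site s contains exactly those query points closer to s than to any other site. Compute squared distances from q = (6, 2) to each site:
  (3 − 6)² + (-1 − 2)² = 18
  (1 − 6)² + (-6 − 2)² = 89
  (-1 − 6)² + (-6 − 2)² = 113
  (-2 − 6)² + (-6 − 2)² = 128
Minimum is attained by (3, -1), so q lies in its Voronoi cell.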